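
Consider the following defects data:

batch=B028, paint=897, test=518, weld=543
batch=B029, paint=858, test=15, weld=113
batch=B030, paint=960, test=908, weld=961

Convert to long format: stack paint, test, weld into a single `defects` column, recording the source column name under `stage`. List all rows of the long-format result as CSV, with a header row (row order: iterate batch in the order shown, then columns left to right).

batch,stage,defects
B028,paint,897
B028,test,518
B028,weld,543
B029,paint,858
B029,test,15
B029,weld,113
B030,paint,960
B030,test,908
B030,weld,961

Each (batch, column) pair becomes one row: 3 × 3 = 9 rows.
For example, (B028, paint) → defects=897.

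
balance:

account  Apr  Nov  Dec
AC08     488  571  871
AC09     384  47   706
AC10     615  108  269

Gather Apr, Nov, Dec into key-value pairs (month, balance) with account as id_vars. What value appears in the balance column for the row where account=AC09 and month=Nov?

Unpivoting turns each (account, wide-column) pair into one long row.
The wide cell at row AC09, column Nov holds 47, so the long row (AC09, Nov) has balance=47.

47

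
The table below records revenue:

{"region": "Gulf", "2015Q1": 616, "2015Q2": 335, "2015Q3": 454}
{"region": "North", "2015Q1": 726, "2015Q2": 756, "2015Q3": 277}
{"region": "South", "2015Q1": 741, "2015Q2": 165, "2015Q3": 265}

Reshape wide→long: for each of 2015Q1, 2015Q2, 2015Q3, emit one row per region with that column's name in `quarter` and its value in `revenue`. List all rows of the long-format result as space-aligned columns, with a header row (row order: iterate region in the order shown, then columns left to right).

Each (region, column) pair becomes one row: 3 × 3 = 9 rows.
For example, (Gulf, 2015Q1) → revenue=616.

region  quarter  revenue
Gulf    2015Q1   616    
Gulf    2015Q2   335    
Gulf    2015Q3   454    
North   2015Q1   726    
North   2015Q2   756    
North   2015Q3   277    
South   2015Q1   741    
South   2015Q2   165    
South   2015Q3   265    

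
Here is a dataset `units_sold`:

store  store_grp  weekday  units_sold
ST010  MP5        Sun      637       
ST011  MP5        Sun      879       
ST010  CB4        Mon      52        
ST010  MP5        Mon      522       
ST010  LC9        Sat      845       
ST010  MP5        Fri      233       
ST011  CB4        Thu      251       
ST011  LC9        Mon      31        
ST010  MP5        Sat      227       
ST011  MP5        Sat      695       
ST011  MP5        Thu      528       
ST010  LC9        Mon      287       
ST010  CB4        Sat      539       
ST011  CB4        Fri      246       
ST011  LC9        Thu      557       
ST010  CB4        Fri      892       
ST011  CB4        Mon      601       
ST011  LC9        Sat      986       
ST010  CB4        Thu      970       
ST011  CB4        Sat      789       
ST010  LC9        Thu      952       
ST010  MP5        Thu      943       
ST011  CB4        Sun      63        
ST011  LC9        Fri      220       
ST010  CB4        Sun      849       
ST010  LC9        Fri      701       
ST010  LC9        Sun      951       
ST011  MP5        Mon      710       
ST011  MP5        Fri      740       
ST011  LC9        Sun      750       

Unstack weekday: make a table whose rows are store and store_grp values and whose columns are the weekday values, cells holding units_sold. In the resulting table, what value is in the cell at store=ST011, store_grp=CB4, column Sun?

Wide layout: rows indexed by store and store_grp, columns are the 5 distinct weekday values (Sun, Mon, Sat, Fri, Thu).
Cell (store=ST011, store_grp=CB4, weekday=Sun) draws from the long row where store=ST011, store_grp=CB4 and weekday=Sun, which has units_sold=63.

63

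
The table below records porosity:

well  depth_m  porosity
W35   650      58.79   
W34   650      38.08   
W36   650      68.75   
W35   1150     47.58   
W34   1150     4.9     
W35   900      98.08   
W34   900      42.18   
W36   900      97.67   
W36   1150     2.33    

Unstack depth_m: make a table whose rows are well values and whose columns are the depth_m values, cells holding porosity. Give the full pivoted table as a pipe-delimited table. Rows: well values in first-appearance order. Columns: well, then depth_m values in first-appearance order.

Columns: well plus the 3 distinct depth_m values (650, 1150, 900).
For example, row W35 column 650 takes porosity=58.79 from the long row (W35, 650).

| well | 650 | 1150 | 900 |
| W35 | 58.79 | 47.58 | 98.08 |
| W34 | 38.08 | 4.9 | 42.18 |
| W36 | 68.75 | 2.33 | 97.67 |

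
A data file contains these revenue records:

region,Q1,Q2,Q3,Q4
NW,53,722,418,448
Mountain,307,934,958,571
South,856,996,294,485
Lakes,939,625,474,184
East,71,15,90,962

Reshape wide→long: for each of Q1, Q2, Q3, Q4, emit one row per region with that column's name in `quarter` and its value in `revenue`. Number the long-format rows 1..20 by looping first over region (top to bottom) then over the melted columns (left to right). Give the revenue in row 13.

939

20 rows total (5 × 4). Row 13: index ⌊(13-1)/4⌋ = 3 into region → Lakes; (13-1) mod 4 = 0 into the melted columns → Q1.
So row 13 is (Lakes, Q1, 939); revenue = 939.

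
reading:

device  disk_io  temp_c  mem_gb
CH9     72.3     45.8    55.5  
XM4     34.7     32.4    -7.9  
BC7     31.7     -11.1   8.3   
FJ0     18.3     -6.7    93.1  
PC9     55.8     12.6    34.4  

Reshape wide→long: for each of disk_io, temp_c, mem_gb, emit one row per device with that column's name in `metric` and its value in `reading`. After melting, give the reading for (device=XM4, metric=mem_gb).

-7.9

Unpivoting turns each (device, wide-column) pair into one long row.
The wide cell at row XM4, column mem_gb holds -7.9, so the long row (XM4, mem_gb) has reading=-7.9.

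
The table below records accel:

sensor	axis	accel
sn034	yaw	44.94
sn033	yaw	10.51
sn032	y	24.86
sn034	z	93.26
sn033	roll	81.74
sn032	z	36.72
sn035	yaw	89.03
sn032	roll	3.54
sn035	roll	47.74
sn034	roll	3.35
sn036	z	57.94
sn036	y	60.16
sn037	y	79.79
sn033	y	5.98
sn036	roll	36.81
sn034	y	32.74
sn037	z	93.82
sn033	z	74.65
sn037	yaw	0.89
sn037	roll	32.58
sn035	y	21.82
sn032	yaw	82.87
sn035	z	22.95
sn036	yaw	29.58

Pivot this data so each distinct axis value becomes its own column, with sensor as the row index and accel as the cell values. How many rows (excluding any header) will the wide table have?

6

6 distinct sensor values → 6 rows.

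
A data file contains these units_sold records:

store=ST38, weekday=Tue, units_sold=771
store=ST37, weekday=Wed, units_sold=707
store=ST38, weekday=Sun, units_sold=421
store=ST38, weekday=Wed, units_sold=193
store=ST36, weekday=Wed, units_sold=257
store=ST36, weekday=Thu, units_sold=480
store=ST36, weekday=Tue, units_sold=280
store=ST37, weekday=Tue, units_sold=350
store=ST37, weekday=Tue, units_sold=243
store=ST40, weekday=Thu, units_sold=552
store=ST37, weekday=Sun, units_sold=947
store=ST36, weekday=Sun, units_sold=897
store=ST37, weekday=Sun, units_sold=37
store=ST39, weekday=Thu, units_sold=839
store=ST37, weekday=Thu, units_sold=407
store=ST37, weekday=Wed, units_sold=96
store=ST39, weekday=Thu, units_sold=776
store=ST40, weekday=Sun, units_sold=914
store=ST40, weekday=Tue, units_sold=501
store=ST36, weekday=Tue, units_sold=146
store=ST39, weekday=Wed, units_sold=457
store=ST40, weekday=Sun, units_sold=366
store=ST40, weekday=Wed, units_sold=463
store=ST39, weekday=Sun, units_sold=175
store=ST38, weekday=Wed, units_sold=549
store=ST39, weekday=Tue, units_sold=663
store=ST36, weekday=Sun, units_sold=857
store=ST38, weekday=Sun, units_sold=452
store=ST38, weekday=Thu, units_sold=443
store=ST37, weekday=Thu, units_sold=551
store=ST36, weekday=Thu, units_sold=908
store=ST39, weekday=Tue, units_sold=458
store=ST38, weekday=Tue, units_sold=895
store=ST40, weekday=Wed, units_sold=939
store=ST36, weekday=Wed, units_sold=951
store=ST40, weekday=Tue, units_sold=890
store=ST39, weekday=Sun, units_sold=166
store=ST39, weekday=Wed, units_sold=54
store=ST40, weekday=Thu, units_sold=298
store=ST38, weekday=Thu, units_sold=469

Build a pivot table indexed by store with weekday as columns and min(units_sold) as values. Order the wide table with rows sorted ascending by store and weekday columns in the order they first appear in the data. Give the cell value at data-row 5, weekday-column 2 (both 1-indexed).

463

With rows sorted ascending by store, row 5 is store=ST40. weekday columns in first-appearance order: Tue, Wed, Sun, Thu; column 2 is Wed.
Long rows with store=ST40, weekday=Wed: min(463, 939) = 463.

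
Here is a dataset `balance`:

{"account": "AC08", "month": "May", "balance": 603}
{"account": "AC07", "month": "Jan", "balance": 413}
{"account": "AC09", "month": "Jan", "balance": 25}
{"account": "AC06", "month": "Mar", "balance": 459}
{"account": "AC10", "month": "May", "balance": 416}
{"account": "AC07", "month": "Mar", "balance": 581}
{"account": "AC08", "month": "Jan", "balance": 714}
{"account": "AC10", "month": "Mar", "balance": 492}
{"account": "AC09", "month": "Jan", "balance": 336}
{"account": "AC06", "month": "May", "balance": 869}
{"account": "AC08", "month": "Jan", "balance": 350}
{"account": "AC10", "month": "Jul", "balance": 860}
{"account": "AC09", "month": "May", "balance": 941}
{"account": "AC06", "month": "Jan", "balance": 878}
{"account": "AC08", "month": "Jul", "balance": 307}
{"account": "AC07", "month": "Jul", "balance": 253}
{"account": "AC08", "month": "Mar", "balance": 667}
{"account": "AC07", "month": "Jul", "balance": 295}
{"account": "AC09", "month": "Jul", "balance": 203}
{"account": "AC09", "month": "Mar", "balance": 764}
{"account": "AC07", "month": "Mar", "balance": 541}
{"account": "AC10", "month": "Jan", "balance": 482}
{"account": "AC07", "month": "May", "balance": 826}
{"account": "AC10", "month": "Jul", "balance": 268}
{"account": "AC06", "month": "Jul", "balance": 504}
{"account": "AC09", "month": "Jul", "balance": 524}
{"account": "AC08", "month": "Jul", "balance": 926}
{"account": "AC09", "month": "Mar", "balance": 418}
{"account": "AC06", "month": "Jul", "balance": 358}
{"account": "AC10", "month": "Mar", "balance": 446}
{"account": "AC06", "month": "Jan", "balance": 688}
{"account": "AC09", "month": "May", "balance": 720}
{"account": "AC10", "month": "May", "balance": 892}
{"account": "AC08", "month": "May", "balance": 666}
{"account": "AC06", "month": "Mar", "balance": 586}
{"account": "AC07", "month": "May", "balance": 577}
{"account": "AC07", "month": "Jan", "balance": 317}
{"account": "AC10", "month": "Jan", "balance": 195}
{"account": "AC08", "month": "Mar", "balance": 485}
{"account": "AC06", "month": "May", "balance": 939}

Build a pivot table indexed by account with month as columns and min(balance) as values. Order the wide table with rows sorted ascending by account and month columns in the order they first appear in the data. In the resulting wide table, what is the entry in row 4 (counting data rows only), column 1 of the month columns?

With rows sorted ascending by account, row 4 is account=AC09. month columns in first-appearance order: May, Jan, Mar, Jul; column 1 is May.
Long rows with account=AC09, month=May: min(941, 720) = 720.

720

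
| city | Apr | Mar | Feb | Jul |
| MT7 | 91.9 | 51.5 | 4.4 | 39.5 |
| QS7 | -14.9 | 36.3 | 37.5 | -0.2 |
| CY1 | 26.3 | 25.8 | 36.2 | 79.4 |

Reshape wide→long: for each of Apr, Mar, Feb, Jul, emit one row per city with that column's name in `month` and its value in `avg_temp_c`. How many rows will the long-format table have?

12

3 city values × 4 melted columns = 12 rows.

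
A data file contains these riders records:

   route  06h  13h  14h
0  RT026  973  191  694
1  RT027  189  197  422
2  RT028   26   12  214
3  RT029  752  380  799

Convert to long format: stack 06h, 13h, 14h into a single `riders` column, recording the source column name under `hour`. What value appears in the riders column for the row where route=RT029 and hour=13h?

380

Unpivoting turns each (route, wide-column) pair into one long row.
The wide cell at row RT029, column 13h holds 380, so the long row (RT029, 13h) has riders=380.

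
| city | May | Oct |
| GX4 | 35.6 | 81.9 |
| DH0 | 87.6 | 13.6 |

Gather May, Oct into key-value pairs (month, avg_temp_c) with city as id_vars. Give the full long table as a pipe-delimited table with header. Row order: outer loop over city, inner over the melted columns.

| city | month | avg_temp_c |
| GX4 | May | 35.6 |
| GX4 | Oct | 81.9 |
| DH0 | May | 87.6 |
| DH0 | Oct | 13.6 |

Each (city, column) pair becomes one row: 2 × 2 = 4 rows.
For example, (GX4, May) → avg_temp_c=35.6.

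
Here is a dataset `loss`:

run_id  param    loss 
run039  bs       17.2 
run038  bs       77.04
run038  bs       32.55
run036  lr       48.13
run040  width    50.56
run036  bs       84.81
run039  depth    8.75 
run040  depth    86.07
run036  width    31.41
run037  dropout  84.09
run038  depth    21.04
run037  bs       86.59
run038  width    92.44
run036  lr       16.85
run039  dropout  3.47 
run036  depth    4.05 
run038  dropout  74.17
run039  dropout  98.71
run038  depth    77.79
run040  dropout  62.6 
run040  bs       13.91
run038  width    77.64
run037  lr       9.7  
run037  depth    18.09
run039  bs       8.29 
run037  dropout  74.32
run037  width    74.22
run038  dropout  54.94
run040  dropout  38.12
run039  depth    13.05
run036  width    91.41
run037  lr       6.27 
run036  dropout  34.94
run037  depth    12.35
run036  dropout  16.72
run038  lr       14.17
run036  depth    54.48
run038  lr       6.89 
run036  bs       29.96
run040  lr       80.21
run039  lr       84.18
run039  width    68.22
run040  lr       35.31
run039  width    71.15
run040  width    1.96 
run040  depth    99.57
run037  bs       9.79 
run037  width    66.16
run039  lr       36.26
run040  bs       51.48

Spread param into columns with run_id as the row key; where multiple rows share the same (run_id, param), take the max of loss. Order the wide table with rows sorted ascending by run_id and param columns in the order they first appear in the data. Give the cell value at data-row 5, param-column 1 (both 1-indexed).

51.48

With rows sorted ascending by run_id, row 5 is run_id=run040. param columns in first-appearance order: bs, lr, width, depth, dropout; column 1 is bs.
Long rows with run_id=run040, param=bs: max(13.91, 51.48) = 51.48.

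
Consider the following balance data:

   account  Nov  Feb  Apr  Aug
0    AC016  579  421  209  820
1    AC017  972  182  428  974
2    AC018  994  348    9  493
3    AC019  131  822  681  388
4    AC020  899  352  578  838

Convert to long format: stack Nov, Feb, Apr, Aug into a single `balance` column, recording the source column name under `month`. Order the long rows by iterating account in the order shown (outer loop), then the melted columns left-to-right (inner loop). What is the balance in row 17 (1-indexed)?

20 rows total (5 × 4). Row 17: index ⌊(17-1)/4⌋ = 4 into account → AC020; (17-1) mod 4 = 0 into the melted columns → Nov.
So row 17 is (AC020, Nov, 899); balance = 899.

899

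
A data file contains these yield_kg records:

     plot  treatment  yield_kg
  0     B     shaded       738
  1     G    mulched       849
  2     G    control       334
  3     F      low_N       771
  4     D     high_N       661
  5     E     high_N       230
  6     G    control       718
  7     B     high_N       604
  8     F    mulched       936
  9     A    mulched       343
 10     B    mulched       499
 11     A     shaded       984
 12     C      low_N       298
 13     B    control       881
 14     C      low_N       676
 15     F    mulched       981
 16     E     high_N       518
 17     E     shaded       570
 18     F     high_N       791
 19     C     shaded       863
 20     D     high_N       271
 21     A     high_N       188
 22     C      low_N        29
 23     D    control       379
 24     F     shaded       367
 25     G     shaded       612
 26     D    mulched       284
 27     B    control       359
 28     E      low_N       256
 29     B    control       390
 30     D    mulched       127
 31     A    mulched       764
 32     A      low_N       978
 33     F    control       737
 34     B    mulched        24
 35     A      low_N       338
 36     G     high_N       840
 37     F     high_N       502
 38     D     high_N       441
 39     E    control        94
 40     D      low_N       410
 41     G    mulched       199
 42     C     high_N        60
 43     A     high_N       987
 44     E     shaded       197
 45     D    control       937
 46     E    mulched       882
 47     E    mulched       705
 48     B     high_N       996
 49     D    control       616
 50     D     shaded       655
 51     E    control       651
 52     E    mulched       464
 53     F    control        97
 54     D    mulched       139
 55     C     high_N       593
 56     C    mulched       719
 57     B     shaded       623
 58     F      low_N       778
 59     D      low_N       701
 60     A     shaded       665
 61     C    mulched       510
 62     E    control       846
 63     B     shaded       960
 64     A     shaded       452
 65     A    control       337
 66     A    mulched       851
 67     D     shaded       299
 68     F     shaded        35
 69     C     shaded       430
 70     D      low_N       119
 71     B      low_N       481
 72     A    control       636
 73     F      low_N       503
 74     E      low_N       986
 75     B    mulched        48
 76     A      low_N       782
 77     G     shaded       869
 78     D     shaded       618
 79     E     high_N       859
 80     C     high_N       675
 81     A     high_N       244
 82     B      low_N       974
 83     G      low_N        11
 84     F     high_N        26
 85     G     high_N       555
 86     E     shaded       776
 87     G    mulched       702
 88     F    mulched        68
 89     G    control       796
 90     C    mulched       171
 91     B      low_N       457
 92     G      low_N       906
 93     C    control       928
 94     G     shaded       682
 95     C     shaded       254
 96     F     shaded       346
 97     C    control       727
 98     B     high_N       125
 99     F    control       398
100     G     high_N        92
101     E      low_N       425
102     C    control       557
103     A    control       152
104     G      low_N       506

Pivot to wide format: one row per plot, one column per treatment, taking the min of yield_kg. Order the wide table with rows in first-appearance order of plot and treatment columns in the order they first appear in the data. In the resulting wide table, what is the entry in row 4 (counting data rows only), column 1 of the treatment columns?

299

With rows in first-appearance order of plot, row 4 is plot=D. treatment columns in first-appearance order: shaded, mulched, control, low_N, high_N; column 1 is shaded.
Long rows with plot=D, treatment=shaded: min(655, 299, 618) = 299.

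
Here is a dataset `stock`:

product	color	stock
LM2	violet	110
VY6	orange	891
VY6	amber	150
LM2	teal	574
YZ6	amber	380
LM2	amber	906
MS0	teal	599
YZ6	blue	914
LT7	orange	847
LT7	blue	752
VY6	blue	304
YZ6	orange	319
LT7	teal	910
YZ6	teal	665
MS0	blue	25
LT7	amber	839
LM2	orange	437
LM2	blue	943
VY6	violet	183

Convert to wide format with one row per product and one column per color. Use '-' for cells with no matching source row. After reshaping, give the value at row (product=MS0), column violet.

-

No long-format row has product=MS0 and color=violet, so the cell is -.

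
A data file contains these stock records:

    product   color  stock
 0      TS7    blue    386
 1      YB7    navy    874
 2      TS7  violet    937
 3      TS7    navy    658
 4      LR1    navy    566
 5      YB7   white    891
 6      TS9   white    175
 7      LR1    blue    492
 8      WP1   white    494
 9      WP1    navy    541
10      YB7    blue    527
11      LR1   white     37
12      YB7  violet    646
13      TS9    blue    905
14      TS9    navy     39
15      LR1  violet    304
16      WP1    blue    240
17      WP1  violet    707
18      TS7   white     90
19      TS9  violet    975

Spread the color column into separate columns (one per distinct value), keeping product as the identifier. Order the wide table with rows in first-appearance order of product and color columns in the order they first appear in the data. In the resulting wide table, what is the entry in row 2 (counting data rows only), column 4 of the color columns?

891

With rows in first-appearance order of product, row 2 is product=YB7. color columns in first-appearance order: blue, navy, violet, white; column 4 is white.
Long rows with product=YB7, color=white: stock = 891.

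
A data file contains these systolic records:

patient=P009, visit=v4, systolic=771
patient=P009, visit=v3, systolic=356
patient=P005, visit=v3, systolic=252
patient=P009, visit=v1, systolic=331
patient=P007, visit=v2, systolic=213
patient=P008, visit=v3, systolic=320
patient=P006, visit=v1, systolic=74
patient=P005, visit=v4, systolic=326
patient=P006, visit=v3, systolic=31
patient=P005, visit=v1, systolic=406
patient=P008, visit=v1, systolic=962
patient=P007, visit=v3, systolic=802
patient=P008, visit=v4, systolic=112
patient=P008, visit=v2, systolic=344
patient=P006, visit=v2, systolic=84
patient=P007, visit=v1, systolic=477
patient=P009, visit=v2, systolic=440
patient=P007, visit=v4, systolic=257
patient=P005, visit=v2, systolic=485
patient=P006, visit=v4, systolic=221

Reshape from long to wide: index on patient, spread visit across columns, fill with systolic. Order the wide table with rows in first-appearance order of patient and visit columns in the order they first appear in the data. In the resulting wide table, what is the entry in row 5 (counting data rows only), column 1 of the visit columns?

With rows in first-appearance order of patient, row 5 is patient=P006. visit columns in first-appearance order: v4, v3, v1, v2; column 1 is v4.
Long rows with patient=P006, visit=v4: systolic = 221.

221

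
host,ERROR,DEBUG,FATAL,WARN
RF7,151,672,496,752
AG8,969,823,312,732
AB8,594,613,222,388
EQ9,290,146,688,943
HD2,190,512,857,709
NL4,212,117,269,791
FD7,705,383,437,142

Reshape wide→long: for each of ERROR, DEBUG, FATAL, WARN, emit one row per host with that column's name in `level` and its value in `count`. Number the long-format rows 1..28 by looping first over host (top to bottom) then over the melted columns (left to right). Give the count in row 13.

28 rows total (7 × 4). Row 13: index ⌊(13-1)/4⌋ = 3 into host → EQ9; (13-1) mod 4 = 0 into the melted columns → ERROR.
So row 13 is (EQ9, ERROR, 290); count = 290.

290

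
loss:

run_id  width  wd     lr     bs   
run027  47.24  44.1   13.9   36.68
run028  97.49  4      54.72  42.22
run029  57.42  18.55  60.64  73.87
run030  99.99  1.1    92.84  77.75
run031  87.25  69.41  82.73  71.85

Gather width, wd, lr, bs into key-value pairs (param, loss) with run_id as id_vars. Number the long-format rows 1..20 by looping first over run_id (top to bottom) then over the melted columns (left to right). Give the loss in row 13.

99.99

20 rows total (5 × 4). Row 13: index ⌊(13-1)/4⌋ = 3 into run_id → run030; (13-1) mod 4 = 0 into the melted columns → width.
So row 13 is (run030, width, 99.99); loss = 99.99.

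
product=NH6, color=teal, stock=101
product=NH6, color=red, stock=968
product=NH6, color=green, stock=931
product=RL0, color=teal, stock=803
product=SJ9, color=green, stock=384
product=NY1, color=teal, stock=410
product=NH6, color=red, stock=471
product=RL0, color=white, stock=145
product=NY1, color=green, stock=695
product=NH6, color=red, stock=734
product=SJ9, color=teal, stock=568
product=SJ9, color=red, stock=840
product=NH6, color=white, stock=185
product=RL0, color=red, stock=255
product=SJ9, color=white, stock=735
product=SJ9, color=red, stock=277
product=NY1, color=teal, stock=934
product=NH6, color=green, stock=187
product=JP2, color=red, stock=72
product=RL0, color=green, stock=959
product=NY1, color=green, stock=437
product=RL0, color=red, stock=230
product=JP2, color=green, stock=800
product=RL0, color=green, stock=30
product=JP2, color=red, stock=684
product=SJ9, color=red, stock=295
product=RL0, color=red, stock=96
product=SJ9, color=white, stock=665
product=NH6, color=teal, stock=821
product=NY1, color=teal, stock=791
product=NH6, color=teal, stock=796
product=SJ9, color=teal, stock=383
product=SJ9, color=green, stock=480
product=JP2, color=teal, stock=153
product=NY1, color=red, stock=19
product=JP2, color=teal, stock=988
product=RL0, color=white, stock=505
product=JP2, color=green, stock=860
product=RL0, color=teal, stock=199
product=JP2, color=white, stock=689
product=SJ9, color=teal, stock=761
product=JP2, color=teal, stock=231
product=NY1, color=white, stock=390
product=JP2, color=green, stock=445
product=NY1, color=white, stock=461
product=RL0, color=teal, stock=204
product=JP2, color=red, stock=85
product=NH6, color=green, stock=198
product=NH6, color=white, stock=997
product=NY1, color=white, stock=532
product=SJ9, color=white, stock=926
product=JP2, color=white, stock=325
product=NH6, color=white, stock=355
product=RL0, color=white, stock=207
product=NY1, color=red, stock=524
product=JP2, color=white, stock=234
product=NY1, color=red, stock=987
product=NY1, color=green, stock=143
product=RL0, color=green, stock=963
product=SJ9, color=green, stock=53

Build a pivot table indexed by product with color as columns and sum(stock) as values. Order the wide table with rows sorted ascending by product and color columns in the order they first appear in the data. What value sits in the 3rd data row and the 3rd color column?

With rows sorted ascending by product, row 3 is product=NY1. color columns in first-appearance order: teal, red, green, white; column 3 is green.
Long rows with product=NY1, color=green: 695 + 437 + 143 = 1275.

1275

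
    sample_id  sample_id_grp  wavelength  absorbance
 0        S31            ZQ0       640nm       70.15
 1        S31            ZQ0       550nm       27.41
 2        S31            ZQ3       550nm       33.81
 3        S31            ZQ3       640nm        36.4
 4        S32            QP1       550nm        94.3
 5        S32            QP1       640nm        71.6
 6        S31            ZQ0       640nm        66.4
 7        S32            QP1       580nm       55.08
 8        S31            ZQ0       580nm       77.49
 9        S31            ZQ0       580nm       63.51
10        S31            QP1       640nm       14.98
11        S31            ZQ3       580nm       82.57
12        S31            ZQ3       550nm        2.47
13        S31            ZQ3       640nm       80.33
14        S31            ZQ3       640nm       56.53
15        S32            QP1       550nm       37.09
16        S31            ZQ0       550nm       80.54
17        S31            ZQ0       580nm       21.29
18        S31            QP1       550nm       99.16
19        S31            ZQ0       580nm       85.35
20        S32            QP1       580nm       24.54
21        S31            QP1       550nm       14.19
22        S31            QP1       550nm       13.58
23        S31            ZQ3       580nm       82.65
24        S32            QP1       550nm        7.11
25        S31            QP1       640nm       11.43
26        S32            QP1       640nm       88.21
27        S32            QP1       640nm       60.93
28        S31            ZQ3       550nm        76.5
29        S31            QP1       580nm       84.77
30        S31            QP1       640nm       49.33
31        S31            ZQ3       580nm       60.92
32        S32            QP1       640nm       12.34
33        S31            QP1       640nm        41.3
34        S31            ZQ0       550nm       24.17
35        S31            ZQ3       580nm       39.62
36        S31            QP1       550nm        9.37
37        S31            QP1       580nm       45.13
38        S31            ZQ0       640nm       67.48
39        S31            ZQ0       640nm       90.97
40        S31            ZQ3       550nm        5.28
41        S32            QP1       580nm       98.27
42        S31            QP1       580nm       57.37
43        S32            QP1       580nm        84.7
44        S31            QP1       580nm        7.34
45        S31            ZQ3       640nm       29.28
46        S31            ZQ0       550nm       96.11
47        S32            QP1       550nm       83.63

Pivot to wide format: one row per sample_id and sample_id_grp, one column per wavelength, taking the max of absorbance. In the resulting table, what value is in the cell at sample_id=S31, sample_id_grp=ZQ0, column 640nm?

Rows with sample_id=S31, sample_id_grp=ZQ0 and wavelength=640nm: absorbance values are 70.15, 66.4, 67.48, 90.97.
max(70.15, 66.4, 67.48, 90.97) = 90.97.

90.97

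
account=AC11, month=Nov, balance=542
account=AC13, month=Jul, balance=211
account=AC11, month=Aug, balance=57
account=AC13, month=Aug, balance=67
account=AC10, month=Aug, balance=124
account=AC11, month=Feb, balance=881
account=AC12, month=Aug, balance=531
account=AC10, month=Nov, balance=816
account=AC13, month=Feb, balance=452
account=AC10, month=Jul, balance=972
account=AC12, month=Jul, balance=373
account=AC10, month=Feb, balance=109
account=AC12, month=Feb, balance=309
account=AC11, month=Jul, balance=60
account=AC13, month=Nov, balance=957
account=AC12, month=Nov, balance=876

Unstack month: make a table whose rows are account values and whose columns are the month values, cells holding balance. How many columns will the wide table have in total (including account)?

1 column for account plus 4 distinct month values → 5 columns.

5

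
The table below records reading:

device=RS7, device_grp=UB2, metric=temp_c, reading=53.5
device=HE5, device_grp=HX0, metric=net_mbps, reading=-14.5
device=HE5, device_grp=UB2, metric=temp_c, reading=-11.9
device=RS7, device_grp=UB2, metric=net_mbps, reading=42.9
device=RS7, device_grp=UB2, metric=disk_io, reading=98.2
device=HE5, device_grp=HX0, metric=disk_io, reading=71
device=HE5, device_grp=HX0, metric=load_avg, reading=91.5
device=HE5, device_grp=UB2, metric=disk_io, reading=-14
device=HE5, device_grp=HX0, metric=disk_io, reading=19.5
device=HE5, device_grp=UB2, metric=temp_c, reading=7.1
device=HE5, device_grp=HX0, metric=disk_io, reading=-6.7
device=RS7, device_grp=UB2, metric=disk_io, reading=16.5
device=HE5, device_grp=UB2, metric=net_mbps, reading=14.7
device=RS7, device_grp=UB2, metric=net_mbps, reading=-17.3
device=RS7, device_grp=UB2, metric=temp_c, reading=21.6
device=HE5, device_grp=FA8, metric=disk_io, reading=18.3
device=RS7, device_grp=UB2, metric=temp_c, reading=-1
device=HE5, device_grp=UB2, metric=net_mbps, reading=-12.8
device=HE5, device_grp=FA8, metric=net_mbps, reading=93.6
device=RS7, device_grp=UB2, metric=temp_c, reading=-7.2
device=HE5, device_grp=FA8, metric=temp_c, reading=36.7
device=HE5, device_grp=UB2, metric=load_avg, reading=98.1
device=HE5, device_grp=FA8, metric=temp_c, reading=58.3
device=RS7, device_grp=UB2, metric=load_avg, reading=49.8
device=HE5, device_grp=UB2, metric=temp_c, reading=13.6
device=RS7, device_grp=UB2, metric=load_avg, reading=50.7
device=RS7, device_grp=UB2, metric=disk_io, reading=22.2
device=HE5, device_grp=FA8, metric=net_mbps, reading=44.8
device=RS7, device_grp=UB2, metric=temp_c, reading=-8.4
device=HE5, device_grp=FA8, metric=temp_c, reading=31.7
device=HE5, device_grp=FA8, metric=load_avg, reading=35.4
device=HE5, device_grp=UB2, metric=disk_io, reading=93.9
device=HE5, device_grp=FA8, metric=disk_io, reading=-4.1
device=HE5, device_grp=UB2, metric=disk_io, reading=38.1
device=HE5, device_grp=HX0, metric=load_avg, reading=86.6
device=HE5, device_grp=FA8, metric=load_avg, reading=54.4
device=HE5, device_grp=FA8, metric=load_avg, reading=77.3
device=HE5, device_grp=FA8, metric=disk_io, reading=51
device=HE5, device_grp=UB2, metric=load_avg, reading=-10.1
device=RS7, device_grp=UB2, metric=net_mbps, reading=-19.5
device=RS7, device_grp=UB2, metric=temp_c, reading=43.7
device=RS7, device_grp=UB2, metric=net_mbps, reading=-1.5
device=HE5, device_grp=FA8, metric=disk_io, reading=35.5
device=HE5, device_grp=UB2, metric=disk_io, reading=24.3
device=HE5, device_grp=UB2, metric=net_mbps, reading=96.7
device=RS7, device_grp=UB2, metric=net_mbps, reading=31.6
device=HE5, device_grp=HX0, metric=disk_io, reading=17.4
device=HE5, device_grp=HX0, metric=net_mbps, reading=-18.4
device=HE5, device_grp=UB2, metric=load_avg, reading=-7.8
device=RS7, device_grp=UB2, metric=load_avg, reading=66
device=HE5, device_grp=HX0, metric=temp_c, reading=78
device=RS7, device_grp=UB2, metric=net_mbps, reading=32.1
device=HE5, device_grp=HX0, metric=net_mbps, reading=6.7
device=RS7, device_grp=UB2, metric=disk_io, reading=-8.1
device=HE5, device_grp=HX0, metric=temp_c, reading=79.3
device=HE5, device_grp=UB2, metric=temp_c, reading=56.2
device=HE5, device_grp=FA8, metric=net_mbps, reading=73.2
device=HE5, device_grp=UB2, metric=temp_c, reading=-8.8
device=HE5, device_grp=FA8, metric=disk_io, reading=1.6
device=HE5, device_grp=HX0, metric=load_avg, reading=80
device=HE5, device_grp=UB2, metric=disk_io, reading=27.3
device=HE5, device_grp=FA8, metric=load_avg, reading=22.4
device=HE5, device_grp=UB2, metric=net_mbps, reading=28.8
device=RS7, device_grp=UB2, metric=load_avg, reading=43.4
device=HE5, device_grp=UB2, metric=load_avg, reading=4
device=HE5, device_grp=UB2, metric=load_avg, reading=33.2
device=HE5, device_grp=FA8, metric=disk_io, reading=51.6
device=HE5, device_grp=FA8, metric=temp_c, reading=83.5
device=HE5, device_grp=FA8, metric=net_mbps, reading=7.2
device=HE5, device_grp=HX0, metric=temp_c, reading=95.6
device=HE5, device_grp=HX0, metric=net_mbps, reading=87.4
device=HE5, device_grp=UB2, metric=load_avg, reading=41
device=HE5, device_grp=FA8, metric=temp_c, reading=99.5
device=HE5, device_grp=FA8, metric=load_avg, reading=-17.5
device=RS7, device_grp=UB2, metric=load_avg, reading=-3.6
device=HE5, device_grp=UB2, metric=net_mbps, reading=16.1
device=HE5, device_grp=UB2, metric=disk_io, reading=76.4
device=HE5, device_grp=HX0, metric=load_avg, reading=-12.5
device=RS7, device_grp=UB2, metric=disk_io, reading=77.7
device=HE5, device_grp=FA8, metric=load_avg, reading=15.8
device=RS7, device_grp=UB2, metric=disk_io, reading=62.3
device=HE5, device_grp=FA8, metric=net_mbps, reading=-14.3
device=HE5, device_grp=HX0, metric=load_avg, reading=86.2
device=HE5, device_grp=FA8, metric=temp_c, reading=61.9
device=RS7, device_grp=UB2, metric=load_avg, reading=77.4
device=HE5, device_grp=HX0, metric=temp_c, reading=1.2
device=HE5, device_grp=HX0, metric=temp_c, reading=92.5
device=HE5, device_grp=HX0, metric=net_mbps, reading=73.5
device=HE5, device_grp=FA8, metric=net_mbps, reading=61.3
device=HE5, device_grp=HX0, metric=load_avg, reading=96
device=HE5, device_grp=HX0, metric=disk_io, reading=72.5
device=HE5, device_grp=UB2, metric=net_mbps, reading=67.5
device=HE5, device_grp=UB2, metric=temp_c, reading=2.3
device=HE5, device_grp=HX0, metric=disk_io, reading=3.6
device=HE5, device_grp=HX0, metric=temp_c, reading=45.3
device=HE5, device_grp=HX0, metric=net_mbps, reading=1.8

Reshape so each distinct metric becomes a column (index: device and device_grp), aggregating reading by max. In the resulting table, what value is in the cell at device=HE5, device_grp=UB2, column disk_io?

Rows with device=HE5, device_grp=UB2 and metric=disk_io: reading values are -14, 93.9, 38.1, 24.3, 27.3, 76.4.
max(-14, 93.9, 38.1, 24.3, 27.3, 76.4) = 93.9.

93.9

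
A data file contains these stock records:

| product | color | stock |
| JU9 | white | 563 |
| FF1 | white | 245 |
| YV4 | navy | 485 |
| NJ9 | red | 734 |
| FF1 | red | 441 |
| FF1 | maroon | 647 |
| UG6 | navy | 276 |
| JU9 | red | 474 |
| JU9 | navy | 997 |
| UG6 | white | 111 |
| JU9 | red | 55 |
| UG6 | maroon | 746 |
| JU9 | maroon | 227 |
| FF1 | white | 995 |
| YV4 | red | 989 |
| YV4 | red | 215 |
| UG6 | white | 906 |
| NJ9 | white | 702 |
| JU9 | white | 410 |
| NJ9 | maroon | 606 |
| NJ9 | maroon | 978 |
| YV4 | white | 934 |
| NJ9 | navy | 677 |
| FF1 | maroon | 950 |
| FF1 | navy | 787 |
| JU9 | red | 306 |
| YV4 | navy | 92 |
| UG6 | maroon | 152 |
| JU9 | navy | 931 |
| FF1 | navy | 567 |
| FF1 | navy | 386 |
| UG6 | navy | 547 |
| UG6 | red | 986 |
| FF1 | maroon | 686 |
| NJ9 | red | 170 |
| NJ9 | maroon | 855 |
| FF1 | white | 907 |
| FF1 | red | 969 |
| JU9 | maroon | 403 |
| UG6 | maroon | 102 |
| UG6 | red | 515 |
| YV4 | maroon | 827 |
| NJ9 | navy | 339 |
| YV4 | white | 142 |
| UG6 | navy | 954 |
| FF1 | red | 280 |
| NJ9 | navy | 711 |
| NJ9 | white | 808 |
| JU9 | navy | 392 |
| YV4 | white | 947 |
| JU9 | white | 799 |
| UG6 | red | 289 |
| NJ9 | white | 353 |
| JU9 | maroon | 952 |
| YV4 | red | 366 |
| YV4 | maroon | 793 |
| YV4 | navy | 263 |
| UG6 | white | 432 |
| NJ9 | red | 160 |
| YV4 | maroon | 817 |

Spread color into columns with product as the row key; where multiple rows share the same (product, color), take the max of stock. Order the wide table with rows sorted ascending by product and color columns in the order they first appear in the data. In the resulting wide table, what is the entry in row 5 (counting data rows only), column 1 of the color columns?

With rows sorted ascending by product, row 5 is product=YV4. color columns in first-appearance order: white, navy, red, maroon; column 1 is white.
Long rows with product=YV4, color=white: max(934, 142, 947) = 947.

947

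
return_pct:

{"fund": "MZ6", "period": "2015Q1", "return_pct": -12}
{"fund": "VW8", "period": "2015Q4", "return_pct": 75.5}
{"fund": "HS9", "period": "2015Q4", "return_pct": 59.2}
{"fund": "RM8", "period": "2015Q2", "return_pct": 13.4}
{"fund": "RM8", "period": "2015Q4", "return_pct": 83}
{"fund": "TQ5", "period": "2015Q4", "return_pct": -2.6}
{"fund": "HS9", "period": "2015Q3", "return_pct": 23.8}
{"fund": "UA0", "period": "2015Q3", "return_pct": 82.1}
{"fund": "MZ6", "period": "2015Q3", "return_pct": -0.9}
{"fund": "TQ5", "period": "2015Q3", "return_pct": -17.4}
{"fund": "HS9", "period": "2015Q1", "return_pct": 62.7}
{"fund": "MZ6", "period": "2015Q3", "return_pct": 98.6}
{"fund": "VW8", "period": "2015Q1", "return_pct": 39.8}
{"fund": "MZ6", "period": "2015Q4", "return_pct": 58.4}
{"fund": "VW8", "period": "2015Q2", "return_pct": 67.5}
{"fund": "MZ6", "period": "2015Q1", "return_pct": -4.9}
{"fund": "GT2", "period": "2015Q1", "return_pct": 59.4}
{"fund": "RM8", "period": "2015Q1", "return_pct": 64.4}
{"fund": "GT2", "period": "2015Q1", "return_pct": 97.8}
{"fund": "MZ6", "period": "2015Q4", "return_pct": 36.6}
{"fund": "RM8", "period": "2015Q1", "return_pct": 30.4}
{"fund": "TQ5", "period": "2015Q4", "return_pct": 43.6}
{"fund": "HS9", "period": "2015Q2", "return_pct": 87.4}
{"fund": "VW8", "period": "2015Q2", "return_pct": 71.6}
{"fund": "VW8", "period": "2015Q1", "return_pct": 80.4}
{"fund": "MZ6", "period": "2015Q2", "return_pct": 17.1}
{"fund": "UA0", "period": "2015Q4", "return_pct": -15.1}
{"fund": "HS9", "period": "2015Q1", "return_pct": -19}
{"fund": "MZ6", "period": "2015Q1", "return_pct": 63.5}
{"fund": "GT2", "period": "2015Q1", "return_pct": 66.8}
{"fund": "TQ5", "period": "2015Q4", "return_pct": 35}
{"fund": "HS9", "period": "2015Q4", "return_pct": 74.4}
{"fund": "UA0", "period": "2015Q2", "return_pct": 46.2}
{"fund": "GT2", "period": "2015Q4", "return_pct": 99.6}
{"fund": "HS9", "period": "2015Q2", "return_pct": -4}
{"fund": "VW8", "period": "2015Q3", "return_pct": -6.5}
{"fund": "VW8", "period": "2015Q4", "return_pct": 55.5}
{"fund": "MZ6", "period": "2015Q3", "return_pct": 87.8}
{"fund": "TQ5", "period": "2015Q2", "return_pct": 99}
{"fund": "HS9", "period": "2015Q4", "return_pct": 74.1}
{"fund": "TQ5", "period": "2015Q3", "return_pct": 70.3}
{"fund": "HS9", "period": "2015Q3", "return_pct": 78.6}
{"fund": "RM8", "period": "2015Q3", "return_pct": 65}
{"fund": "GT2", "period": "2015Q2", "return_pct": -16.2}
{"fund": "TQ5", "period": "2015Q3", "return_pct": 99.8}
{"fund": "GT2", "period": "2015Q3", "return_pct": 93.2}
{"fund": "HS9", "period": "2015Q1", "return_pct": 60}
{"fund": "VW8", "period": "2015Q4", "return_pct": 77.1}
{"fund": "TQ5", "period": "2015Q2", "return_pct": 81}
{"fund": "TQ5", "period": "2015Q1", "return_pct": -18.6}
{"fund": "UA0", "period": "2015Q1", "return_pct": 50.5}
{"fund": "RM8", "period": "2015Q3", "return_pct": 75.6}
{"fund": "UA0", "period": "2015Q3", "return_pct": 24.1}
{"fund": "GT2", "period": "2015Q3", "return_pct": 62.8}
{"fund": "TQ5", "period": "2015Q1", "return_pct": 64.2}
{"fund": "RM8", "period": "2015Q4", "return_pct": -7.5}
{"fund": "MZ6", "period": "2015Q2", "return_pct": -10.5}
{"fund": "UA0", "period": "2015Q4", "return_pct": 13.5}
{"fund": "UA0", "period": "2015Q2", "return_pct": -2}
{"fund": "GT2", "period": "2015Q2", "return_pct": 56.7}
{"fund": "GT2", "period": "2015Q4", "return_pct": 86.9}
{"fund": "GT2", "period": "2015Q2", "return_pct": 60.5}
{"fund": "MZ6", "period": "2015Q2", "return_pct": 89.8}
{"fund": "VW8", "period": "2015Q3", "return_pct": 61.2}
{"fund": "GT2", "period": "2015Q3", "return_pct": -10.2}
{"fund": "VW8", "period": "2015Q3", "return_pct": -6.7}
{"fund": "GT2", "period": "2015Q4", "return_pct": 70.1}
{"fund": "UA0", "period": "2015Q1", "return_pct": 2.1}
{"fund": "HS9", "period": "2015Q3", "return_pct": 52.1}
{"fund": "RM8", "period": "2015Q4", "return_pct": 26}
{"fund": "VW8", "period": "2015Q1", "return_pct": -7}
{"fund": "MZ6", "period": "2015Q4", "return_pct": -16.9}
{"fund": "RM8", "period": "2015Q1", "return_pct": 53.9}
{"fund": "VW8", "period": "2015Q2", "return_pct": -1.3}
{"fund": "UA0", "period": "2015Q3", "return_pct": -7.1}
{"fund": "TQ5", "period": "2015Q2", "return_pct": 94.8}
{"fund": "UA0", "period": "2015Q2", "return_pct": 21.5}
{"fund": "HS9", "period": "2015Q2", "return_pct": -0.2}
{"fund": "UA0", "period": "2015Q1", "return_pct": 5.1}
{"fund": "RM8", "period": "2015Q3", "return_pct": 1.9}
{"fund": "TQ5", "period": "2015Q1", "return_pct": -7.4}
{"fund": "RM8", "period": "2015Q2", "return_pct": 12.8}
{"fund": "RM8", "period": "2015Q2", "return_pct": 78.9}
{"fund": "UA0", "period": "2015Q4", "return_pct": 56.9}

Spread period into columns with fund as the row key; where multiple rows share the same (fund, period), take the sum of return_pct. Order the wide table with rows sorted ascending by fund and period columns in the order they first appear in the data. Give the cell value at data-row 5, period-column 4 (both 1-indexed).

With rows sorted ascending by fund, row 5 is fund=TQ5. period columns in first-appearance order: 2015Q1, 2015Q4, 2015Q2, 2015Q3; column 4 is 2015Q3.
Long rows with fund=TQ5, period=2015Q3: -17.4 + 70.3 + 99.8 = 152.7.

152.7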